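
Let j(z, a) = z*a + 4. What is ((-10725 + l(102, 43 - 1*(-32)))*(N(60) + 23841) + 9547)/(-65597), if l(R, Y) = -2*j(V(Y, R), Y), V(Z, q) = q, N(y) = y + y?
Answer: 623767166/65597 ≈ 9509.1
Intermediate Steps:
N(y) = 2*y
j(z, a) = 4 + a*z (j(z, a) = a*z + 4 = 4 + a*z)
l(R, Y) = -8 - 2*R*Y (l(R, Y) = -2*(4 + Y*R) = -2*(4 + R*Y) = -8 - 2*R*Y)
((-10725 + l(102, 43 - 1*(-32)))*(N(60) + 23841) + 9547)/(-65597) = ((-10725 + (-8 - 2*102*(43 - 1*(-32))))*(2*60 + 23841) + 9547)/(-65597) = ((-10725 + (-8 - 2*102*(43 + 32)))*(120 + 23841) + 9547)*(-1/65597) = ((-10725 + (-8 - 2*102*75))*23961 + 9547)*(-1/65597) = ((-10725 + (-8 - 15300))*23961 + 9547)*(-1/65597) = ((-10725 - 15308)*23961 + 9547)*(-1/65597) = (-26033*23961 + 9547)*(-1/65597) = (-623776713 + 9547)*(-1/65597) = -623767166*(-1/65597) = 623767166/65597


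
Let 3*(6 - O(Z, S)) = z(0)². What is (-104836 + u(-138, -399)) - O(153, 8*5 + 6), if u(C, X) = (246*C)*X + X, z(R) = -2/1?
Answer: 40320037/3 ≈ 1.3440e+7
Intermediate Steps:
z(R) = -2 (z(R) = -2*1 = -2)
O(Z, S) = 14/3 (O(Z, S) = 6 - ⅓*(-2)² = 6 - ⅓*4 = 6 - 4/3 = 14/3)
u(C, X) = X + 246*C*X (u(C, X) = 246*C*X + X = X + 246*C*X)
(-104836 + u(-138, -399)) - O(153, 8*5 + 6) = (-104836 - 399*(1 + 246*(-138))) - 1*14/3 = (-104836 - 399*(1 - 33948)) - 14/3 = (-104836 - 399*(-33947)) - 14/3 = (-104836 + 13544853) - 14/3 = 13440017 - 14/3 = 40320037/3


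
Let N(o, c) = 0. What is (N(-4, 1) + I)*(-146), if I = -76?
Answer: 11096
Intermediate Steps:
(N(-4, 1) + I)*(-146) = (0 - 76)*(-146) = -76*(-146) = 11096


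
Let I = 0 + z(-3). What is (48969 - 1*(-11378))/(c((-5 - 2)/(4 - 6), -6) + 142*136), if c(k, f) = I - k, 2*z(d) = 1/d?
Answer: 25863/8275 ≈ 3.1254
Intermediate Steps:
z(d) = 1/(2*d)
I = -⅙ (I = 0 + (½)/(-3) = 0 + (½)*(-⅓) = 0 - ⅙ = -⅙ ≈ -0.16667)
c(k, f) = -⅙ - k
(48969 - 1*(-11378))/(c((-5 - 2)/(4 - 6), -6) + 142*136) = (48969 - 1*(-11378))/((-⅙ - (-5 - 2)/(4 - 6)) + 142*136) = (48969 + 11378)/((-⅙ - (-7)/(-2)) + 19312) = 60347/((-⅙ - (-7)*(-1)/2) + 19312) = 60347/((-⅙ - 1*7/2) + 19312) = 60347/((-⅙ - 7/2) + 19312) = 60347/(-11/3 + 19312) = 60347/(57925/3) = 60347*(3/57925) = 25863/8275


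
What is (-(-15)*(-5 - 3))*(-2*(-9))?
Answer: -2160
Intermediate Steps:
(-(-15)*(-5 - 3))*(-2*(-9)) = -(-15)*(-8)*18 = -15*8*18 = -120*18 = -2160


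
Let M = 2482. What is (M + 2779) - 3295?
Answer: 1966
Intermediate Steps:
(M + 2779) - 3295 = (2482 + 2779) - 3295 = 5261 - 3295 = 1966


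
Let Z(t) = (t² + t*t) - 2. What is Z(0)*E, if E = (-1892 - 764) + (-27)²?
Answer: 3854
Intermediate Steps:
Z(t) = -2 + 2*t² (Z(t) = (t² + t²) - 2 = 2*t² - 2 = -2 + 2*t²)
E = -1927 (E = -2656 + 729 = -1927)
Z(0)*E = (-2 + 2*0²)*(-1927) = (-2 + 2*0)*(-1927) = (-2 + 0)*(-1927) = -2*(-1927) = 3854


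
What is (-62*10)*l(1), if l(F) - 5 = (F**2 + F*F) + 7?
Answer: -8680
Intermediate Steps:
l(F) = 12 + 2*F**2 (l(F) = 5 + ((F**2 + F*F) + 7) = 5 + ((F**2 + F**2) + 7) = 5 + (2*F**2 + 7) = 5 + (7 + 2*F**2) = 12 + 2*F**2)
(-62*10)*l(1) = (-62*10)*(12 + 2*1**2) = -620*(12 + 2*1) = -620*(12 + 2) = -620*14 = -8680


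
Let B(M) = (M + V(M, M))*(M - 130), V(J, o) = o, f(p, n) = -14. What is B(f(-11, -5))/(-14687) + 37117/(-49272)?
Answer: -743802083/723657864 ≈ -1.0278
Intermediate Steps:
B(M) = 2*M*(-130 + M) (B(M) = (M + M)*(M - 130) = (2*M)*(-130 + M) = 2*M*(-130 + M))
B(f(-11, -5))/(-14687) + 37117/(-49272) = (2*(-14)*(-130 - 14))/(-14687) + 37117/(-49272) = (2*(-14)*(-144))*(-1/14687) + 37117*(-1/49272) = 4032*(-1/14687) - 37117/49272 = -4032/14687 - 37117/49272 = -743802083/723657864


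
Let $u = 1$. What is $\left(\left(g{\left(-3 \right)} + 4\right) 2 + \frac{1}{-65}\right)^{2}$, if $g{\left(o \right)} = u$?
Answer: $\frac{421201}{4225} \approx 99.693$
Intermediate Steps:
$g{\left(o \right)} = 1$
$\left(\left(g{\left(-3 \right)} + 4\right) 2 + \frac{1}{-65}\right)^{2} = \left(\left(1 + 4\right) 2 + \frac{1}{-65}\right)^{2} = \left(5 \cdot 2 - \frac{1}{65}\right)^{2} = \left(10 - \frac{1}{65}\right)^{2} = \left(\frac{649}{65}\right)^{2} = \frac{421201}{4225}$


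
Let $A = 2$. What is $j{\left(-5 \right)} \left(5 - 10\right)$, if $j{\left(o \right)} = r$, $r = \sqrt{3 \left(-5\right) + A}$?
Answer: $- 5 i \sqrt{13} \approx - 18.028 i$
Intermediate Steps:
$r = i \sqrt{13}$ ($r = \sqrt{3 \left(-5\right) + 2} = \sqrt{-15 + 2} = \sqrt{-13} = i \sqrt{13} \approx 3.6056 i$)
$j{\left(o \right)} = i \sqrt{13}$
$j{\left(-5 \right)} \left(5 - 10\right) = i \sqrt{13} \left(5 - 10\right) = i \sqrt{13} \left(-5\right) = - 5 i \sqrt{13}$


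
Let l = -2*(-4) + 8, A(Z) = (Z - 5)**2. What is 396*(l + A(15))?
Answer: 45936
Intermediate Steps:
A(Z) = (-5 + Z)**2
l = 16 (l = 8 + 8 = 16)
396*(l + A(15)) = 396*(16 + (-5 + 15)**2) = 396*(16 + 10**2) = 396*(16 + 100) = 396*116 = 45936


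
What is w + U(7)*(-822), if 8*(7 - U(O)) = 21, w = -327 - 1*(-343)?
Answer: -14321/4 ≈ -3580.3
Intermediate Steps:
w = 16 (w = -327 + 343 = 16)
U(O) = 35/8 (U(O) = 7 - ⅛*21 = 7 - 21/8 = 35/8)
w + U(7)*(-822) = 16 + (35/8)*(-822) = 16 - 14385/4 = -14321/4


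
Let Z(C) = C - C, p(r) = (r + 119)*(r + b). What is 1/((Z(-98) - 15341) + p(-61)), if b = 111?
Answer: -1/12441 ≈ -8.0379e-5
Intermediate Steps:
p(r) = (111 + r)*(119 + r) (p(r) = (r + 119)*(r + 111) = (119 + r)*(111 + r) = (111 + r)*(119 + r))
Z(C) = 0
1/((Z(-98) - 15341) + p(-61)) = 1/((0 - 15341) + (13209 + (-61)² + 230*(-61))) = 1/(-15341 + (13209 + 3721 - 14030)) = 1/(-15341 + 2900) = 1/(-12441) = -1/12441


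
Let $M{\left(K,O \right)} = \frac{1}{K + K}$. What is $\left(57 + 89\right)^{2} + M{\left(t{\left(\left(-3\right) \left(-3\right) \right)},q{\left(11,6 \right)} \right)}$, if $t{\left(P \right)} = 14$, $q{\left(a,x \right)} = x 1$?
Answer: $\frac{596849}{28} \approx 21316.0$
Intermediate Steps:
$q{\left(a,x \right)} = x$
$M{\left(K,O \right)} = \frac{1}{2 K}$
$\left(57 + 89\right)^{2} + M{\left(t{\left(\left(-3\right) \left(-3\right) \right)},q{\left(11,6 \right)} \right)} = \left(57 + 89\right)^{2} + \frac{1}{2 \cdot 14} = 146^{2} + \frac{1}{2} \cdot \frac{1}{14} = 21316 + \frac{1}{28} = \frac{596849}{28}$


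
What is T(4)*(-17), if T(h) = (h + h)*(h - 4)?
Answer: 0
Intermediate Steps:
T(h) = 2*h*(-4 + h) (T(h) = (2*h)*(-4 + h) = 2*h*(-4 + h))
T(4)*(-17) = (2*4*(-4 + 4))*(-17) = (2*4*0)*(-17) = 0*(-17) = 0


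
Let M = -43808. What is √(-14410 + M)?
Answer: I*√58218 ≈ 241.28*I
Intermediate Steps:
√(-14410 + M) = √(-14410 - 43808) = √(-58218) = I*√58218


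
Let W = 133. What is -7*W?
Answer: -931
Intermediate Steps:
-7*W = -7*133 = -931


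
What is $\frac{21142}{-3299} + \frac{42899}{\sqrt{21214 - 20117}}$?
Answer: $- \frac{21142}{3299} + \frac{42899 \sqrt{1097}}{1097} \approx 1288.8$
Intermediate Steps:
$\frac{21142}{-3299} + \frac{42899}{\sqrt{21214 - 20117}} = 21142 \left(- \frac{1}{3299}\right) + \frac{42899}{\sqrt{1097}} = - \frac{21142}{3299} + 42899 \frac{\sqrt{1097}}{1097} = - \frac{21142}{3299} + \frac{42899 \sqrt{1097}}{1097}$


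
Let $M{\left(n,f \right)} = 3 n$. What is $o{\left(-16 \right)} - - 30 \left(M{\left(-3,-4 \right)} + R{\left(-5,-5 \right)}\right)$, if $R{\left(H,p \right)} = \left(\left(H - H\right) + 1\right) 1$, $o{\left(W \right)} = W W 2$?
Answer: $272$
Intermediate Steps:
$o{\left(W \right)} = 2 W^{2}$ ($o{\left(W \right)} = W^{2} \cdot 2 = 2 W^{2}$)
$R{\left(H,p \right)} = 1$ ($R{\left(H,p \right)} = \left(0 + 1\right) 1 = 1 \cdot 1 = 1$)
$o{\left(-16 \right)} - - 30 \left(M{\left(-3,-4 \right)} + R{\left(-5,-5 \right)}\right) = 2 \left(-16\right)^{2} - - 30 \left(3 \left(-3\right) + 1\right) = 2 \cdot 256 - - 30 \left(-9 + 1\right) = 512 - \left(-30\right) \left(-8\right) = 512 - 240 = 272$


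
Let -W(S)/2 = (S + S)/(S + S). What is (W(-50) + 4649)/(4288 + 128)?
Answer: 1549/1472 ≈ 1.0523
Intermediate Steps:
W(S) = -2 (W(S) = -2*(S + S)/(S + S) = -2*2*S/(2*S) = -2*2*S*1/(2*S) = -2*1 = -2)
(W(-50) + 4649)/(4288 + 128) = (-2 + 4649)/(4288 + 128) = 4647/4416 = 4647*(1/4416) = 1549/1472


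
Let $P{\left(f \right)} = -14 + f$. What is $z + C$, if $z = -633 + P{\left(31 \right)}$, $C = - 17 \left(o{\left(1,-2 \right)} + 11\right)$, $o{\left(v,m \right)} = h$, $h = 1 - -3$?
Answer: $-871$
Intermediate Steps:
$h = 4$ ($h = 1 + 3 = 4$)
$o{\left(v,m \right)} = 4$
$C = -255$ ($C = - 17 \left(4 + 11\right) = \left(-17\right) 15 = -255$)
$z = -616$ ($z = -633 + \left(-14 + 31\right) = -633 + 17 = -616$)
$z + C = -616 - 255 = -871$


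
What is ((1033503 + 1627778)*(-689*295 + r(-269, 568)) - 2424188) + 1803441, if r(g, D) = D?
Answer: -539407682794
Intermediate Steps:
((1033503 + 1627778)*(-689*295 + r(-269, 568)) - 2424188) + 1803441 = ((1033503 + 1627778)*(-689*295 + 568) - 2424188) + 1803441 = (2661281*(-203255 + 568) - 2424188) + 1803441 = (2661281*(-202687) - 2424188) + 1803441 = (-539407062047 - 2424188) + 1803441 = -539409486235 + 1803441 = -539407682794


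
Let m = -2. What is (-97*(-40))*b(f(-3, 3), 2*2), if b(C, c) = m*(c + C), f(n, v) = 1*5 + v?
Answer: -93120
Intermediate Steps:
f(n, v) = 5 + v
b(C, c) = -2*C - 2*c (b(C, c) = -2*(c + C) = -2*(C + c) = -2*C - 2*c)
(-97*(-40))*b(f(-3, 3), 2*2) = (-97*(-40))*(-2*(5 + 3) - 4*2) = 3880*(-2*8 - 2*4) = 3880*(-16 - 8) = 3880*(-24) = -93120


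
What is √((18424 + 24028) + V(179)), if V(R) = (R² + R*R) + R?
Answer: 3*√11857 ≈ 326.67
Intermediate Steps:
V(R) = R + 2*R² (V(R) = (R² + R²) + R = 2*R² + R = R + 2*R²)
√((18424 + 24028) + V(179)) = √((18424 + 24028) + 179*(1 + 2*179)) = √(42452 + 179*(1 + 358)) = √(42452 + 179*359) = √(42452 + 64261) = √106713 = 3*√11857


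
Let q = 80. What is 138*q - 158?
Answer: 10882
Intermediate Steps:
138*q - 158 = 138*80 - 158 = 11040 - 158 = 10882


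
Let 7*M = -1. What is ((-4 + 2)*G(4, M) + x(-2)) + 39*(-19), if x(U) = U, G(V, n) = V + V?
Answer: -759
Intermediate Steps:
M = -1/7 (M = (1/7)*(-1) = -1/7 ≈ -0.14286)
G(V, n) = 2*V
((-4 + 2)*G(4, M) + x(-2)) + 39*(-19) = ((-4 + 2)*(2*4) - 2) + 39*(-19) = (-2*8 - 2) - 741 = (-16 - 2) - 741 = -18 - 741 = -759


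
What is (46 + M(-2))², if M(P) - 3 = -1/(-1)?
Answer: 2500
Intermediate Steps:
M(P) = 4 (M(P) = 3 - 1/(-1) = 3 - 1*(-1) = 3 + 1 = 4)
(46 + M(-2))² = (46 + 4)² = 50² = 2500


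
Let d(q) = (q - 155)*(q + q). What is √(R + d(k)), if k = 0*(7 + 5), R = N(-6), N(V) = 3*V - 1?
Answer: I*√19 ≈ 4.3589*I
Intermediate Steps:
N(V) = -1 + 3*V
R = -19 (R = -1 + 3*(-6) = -1 - 18 = -19)
k = 0 (k = 0*12 = 0)
d(q) = 2*q*(-155 + q) (d(q) = (-155 + q)*(2*q) = 2*q*(-155 + q))
√(R + d(k)) = √(-19 + 2*0*(-155 + 0)) = √(-19 + 2*0*(-155)) = √(-19 + 0) = √(-19) = I*√19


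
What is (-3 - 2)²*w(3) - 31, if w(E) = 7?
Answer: 144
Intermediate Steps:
(-3 - 2)²*w(3) - 31 = (-3 - 2)²*7 - 31 = (-5)²*7 - 31 = 25*7 - 31 = 175 - 31 = 144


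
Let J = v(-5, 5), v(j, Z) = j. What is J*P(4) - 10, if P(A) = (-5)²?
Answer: -135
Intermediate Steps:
J = -5
P(A) = 25
J*P(4) - 10 = -5*25 - 10 = -125 - 10 = -135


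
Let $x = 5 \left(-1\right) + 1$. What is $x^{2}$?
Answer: $16$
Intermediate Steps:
$x = -4$ ($x = -5 + 1 = -4$)
$x^{2} = \left(-4\right)^{2} = 16$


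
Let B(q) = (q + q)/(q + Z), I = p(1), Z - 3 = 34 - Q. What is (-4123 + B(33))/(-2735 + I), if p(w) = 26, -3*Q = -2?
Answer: 428693/281736 ≈ 1.5216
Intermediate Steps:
Q = ⅔ (Q = -⅓*(-2) = ⅔ ≈ 0.66667)
Z = 109/3 (Z = 3 + (34 - 1*⅔) = 3 + (34 - ⅔) = 3 + 100/3 = 109/3 ≈ 36.333)
I = 26
B(q) = 2*q/(109/3 + q) (B(q) = (q + q)/(q + 109/3) = (2*q)/(109/3 + q) = 2*q/(109/3 + q))
(-4123 + B(33))/(-2735 + I) = (-4123 + 6*33/(109 + 3*33))/(-2735 + 26) = (-4123 + 6*33/(109 + 99))/(-2709) = (-4123 + 6*33/208)*(-1/2709) = (-4123 + 6*33*(1/208))*(-1/2709) = (-4123 + 99/104)*(-1/2709) = -428693/104*(-1/2709) = 428693/281736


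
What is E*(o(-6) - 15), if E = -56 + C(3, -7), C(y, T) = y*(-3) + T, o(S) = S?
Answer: 1512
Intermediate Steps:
C(y, T) = T - 3*y (C(y, T) = -3*y + T = T - 3*y)
E = -72 (E = -56 + (-7 - 3*3) = -56 + (-7 - 9) = -56 - 16 = -72)
E*(o(-6) - 15) = -72*(-6 - 15) = -72*(-21) = 1512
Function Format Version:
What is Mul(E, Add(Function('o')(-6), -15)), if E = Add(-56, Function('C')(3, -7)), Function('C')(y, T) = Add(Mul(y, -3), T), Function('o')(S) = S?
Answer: 1512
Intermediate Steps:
Function('C')(y, T) = Add(T, Mul(-3, y)) (Function('C')(y, T) = Add(Mul(-3, y), T) = Add(T, Mul(-3, y)))
E = -72 (E = Add(-56, Add(-7, Mul(-3, 3))) = Add(-56, Add(-7, -9)) = Add(-56, -16) = -72)
Mul(E, Add(Function('o')(-6), -15)) = Mul(-72, Add(-6, -15)) = Mul(-72, -21) = 1512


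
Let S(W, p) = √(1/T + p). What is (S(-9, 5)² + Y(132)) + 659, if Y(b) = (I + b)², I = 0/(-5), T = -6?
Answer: 108527/6 ≈ 18088.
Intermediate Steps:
I = 0 (I = 0*(-⅕) = 0)
S(W, p) = √(-⅙ + p) (S(W, p) = √(1/(-6) + p) = √(-⅙ + p))
Y(b) = b² (Y(b) = (0 + b)² = b²)
(S(-9, 5)² + Y(132)) + 659 = ((√(-6 + 36*5)/6)² + 132²) + 659 = ((√(-6 + 180)/6)² + 17424) + 659 = ((√174/6)² + 17424) + 659 = (29/6 + 17424) + 659 = 104573/6 + 659 = 108527/6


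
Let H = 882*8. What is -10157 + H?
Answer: -3101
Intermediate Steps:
H = 7056
-10157 + H = -10157 + 7056 = -3101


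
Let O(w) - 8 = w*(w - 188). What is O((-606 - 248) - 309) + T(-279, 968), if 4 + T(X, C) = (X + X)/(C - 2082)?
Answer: 875168148/557 ≈ 1.5712e+6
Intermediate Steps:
O(w) = 8 + w*(-188 + w) (O(w) = 8 + w*(w - 188) = 8 + w*(-188 + w))
T(X, C) = -4 + 2*X/(-2082 + C) (T(X, C) = -4 + (X + X)/(C - 2082) = -4 + (2*X)/(-2082 + C) = -4 + 2*X/(-2082 + C))
O((-606 - 248) - 309) + T(-279, 968) = (8 + ((-606 - 248) - 309)**2 - 188*((-606 - 248) - 309)) + 2*(4164 - 279 - 2*968)/(-2082 + 968) = (8 + (-854 - 309)**2 - 188*(-854 - 309)) + 2*(4164 - 279 - 1936)/(-1114) = (8 + (-1163)**2 - 188*(-1163)) + 2*(-1/1114)*1949 = (8 + 1352569 + 218644) - 1949/557 = 1571221 - 1949/557 = 875168148/557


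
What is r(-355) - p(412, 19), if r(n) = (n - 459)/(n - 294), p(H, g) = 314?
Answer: -18452/59 ≈ -312.75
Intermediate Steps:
r(n) = (-459 + n)/(-294 + n)
r(-355) - p(412, 19) = (-459 - 355)/(-294 - 355) - 1*314 = -814/(-649) - 314 = -1/649*(-814) - 314 = 74/59 - 314 = -18452/59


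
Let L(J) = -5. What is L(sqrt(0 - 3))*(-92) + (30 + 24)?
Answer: 514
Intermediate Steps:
L(sqrt(0 - 3))*(-92) + (30 + 24) = -5*(-92) + (30 + 24) = 460 + 54 = 514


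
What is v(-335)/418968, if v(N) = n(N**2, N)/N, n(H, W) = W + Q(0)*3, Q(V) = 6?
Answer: 317/140354280 ≈ 2.2586e-6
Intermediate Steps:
n(H, W) = 18 + W (n(H, W) = W + 6*3 = W + 18 = 18 + W)
v(N) = (18 + N)/N
v(-335)/418968 = ((18 - 335)/(-335))/418968 = -1/335*(-317)*(1/418968) = (317/335)*(1/418968) = 317/140354280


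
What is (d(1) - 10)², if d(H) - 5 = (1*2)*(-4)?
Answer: 169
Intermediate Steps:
d(H) = -3 (d(H) = 5 + (1*2)*(-4) = 5 + 2*(-4) = 5 - 8 = -3)
(d(1) - 10)² = (-3 - 10)² = (-13)² = 169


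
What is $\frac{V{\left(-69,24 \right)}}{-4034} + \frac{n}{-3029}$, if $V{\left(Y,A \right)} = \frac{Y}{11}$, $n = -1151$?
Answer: $\frac{51283475}{134408846} \approx 0.38155$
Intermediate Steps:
$V{\left(Y,A \right)} = \frac{Y}{11}$ ($V{\left(Y,A \right)} = Y \frac{1}{11} = \frac{Y}{11}$)
$\frac{V{\left(-69,24 \right)}}{-4034} + \frac{n}{-3029} = \frac{\frac{1}{11} \left(-69\right)}{-4034} - \frac{1151}{-3029} = \left(- \frac{69}{11}\right) \left(- \frac{1}{4034}\right) - - \frac{1151}{3029} = \frac{69}{44374} + \frac{1151}{3029} = \frac{51283475}{134408846}$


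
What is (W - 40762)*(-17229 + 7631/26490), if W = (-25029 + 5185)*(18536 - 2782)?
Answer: 23782647542916817/4415 ≈ 5.3868e+12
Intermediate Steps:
W = -312622376 (W = -19844*15754 = -312622376)
(W - 40762)*(-17229 + 7631/26490) = (-312622376 - 40762)*(-17229 + 7631/26490) = -312663138*(-17229 + 7631*(1/26490)) = -312663138*(-17229 + 7631/26490) = -312663138*(-456388579/26490) = 23782647542916817/4415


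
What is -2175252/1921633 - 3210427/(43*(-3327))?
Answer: 5858068740919/274910738613 ≈ 21.309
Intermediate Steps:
-2175252/1921633 - 3210427/(43*(-3327)) = -2175252*1/1921633 - 3210427/(-143061) = -2175252/1921633 - 3210427*(-1/143061) = -2175252/1921633 + 3210427/143061 = 5858068740919/274910738613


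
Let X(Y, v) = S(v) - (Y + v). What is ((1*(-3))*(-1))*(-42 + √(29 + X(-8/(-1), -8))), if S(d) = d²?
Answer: -126 + 3*√93 ≈ -97.069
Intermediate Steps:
X(Y, v) = v² - Y - v (X(Y, v) = v² - (Y + v) = v² + (-Y - v) = v² - Y - v)
((1*(-3))*(-1))*(-42 + √(29 + X(-8/(-1), -8))) = ((1*(-3))*(-1))*(-42 + √(29 + ((-8)² - (-8)/(-1) - 1*(-8)))) = (-3*(-1))*(-42 + √(29 + (64 - (-8)*(-1) + 8))) = 3*(-42 + √(29 + (64 - 1*8 + 8))) = 3*(-42 + √(29 + (64 - 8 + 8))) = 3*(-42 + √(29 + 64)) = 3*(-42 + √93) = -126 + 3*√93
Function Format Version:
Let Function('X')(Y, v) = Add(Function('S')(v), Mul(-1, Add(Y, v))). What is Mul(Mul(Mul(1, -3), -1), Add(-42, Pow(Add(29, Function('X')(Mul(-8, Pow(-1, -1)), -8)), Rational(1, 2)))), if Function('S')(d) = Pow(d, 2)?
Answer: Add(-126, Mul(3, Pow(93, Rational(1, 2)))) ≈ -97.069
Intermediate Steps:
Function('X')(Y, v) = Add(Pow(v, 2), Mul(-1, Y), Mul(-1, v)) (Function('X')(Y, v) = Add(Pow(v, 2), Mul(-1, Add(Y, v))) = Add(Pow(v, 2), Add(Mul(-1, Y), Mul(-1, v))) = Add(Pow(v, 2), Mul(-1, Y), Mul(-1, v)))
Mul(Mul(Mul(1, -3), -1), Add(-42, Pow(Add(29, Function('X')(Mul(-8, Pow(-1, -1)), -8)), Rational(1, 2)))) = Mul(Mul(Mul(1, -3), -1), Add(-42, Pow(Add(29, Add(Pow(-8, 2), Mul(-1, Mul(-8, Pow(-1, -1))), Mul(-1, -8))), Rational(1, 2)))) = Mul(Mul(-3, -1), Add(-42, Pow(Add(29, Add(64, Mul(-1, Mul(-8, -1)), 8)), Rational(1, 2)))) = Mul(3, Add(-42, Pow(Add(29, Add(64, Mul(-1, 8), 8)), Rational(1, 2)))) = Mul(3, Add(-42, Pow(Add(29, Add(64, -8, 8)), Rational(1, 2)))) = Mul(3, Add(-42, Pow(Add(29, 64), Rational(1, 2)))) = Mul(3, Add(-42, Pow(93, Rational(1, 2)))) = Add(-126, Mul(3, Pow(93, Rational(1, 2))))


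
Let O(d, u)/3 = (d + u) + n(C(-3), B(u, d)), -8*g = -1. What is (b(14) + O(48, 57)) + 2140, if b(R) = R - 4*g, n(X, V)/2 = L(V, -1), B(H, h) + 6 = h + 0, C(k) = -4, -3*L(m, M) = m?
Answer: 4769/2 ≈ 2384.5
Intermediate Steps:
g = ⅛ (g = -⅛*(-1) = ⅛ ≈ 0.12500)
L(m, M) = -m/3
B(H, h) = -6 + h (B(H, h) = -6 + (h + 0) = -6 + h)
n(X, V) = -2*V/3 (n(X, V) = 2*(-V/3) = -2*V/3)
b(R) = -½ + R (b(R) = R - 4*⅛ = R - ½ = -½ + R)
O(d, u) = 12 + d + 3*u (O(d, u) = 3*((d + u) - 2*(-6 + d)/3) = 3*((d + u) + (4 - 2*d/3)) = 3*(4 + u + d/3) = 12 + d + 3*u)
(b(14) + O(48, 57)) + 2140 = ((-½ + 14) + (12 + 48 + 3*57)) + 2140 = (27/2 + (12 + 48 + 171)) + 2140 = (27/2 + 231) + 2140 = 489/2 + 2140 = 4769/2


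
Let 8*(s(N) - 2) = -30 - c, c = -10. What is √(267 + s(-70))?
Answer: √1066/2 ≈ 16.325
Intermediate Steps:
s(N) = -½ (s(N) = 2 + (-30 - 1*(-10))/8 = 2 + (-30 + 10)/8 = 2 + (⅛)*(-20) = 2 - 5/2 = -½)
√(267 + s(-70)) = √(267 - ½) = √(533/2) = √1066/2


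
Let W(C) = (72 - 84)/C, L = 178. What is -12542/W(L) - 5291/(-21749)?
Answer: 933734308/5019 ≈ 1.8604e+5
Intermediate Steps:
W(C) = -12/C
-12542/W(L) - 5291/(-21749) = -12542/((-12/178)) - 5291/(-21749) = -12542/((-12*1/178)) - 5291*(-1/21749) = -12542/(-6/89) + 407/1673 = -12542*(-89/6) + 407/1673 = 558119/3 + 407/1673 = 933734308/5019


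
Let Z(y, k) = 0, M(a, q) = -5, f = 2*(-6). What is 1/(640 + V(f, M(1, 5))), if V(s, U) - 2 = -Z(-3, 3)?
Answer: 1/642 ≈ 0.0015576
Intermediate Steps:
f = -12
V(s, U) = 2 (V(s, U) = 2 - 1*0 = 2 + 0 = 2)
1/(640 + V(f, M(1, 5))) = 1/(640 + 2) = 1/642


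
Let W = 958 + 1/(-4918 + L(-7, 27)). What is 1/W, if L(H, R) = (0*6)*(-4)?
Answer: 4918/4711443 ≈ 0.0010438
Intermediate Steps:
L(H, R) = 0 (L(H, R) = 0*(-4) = 0)
W = 4711443/4918 (W = 958 + 1/(-4918 + 0) = 958 + 1/(-4918) = 958 - 1/4918 = 4711443/4918 ≈ 958.00)
1/W = 1/(4711443/4918) = 4918/4711443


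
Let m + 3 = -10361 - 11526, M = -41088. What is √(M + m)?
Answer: I*√62978 ≈ 250.95*I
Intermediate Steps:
m = -21890 (m = -3 + (-10361 - 11526) = -3 - 21887 = -21890)
√(M + m) = √(-41088 - 21890) = √(-62978) = I*√62978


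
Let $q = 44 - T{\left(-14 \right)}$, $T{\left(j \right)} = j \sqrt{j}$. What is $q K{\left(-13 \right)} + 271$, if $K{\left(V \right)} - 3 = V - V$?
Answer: $403 + 42 i \sqrt{14} \approx 403.0 + 157.15 i$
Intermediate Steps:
$T{\left(j \right)} = j^{\frac{3}{2}}$
$K{\left(V \right)} = 3$ ($K{\left(V \right)} = 3 + \left(V - V\right) = 3 + 0 = 3$)
$q = 44 + 14 i \sqrt{14}$ ($q = 44 - \left(-14\right)^{\frac{3}{2}} = 44 - - 14 i \sqrt{14} = 44 + 14 i \sqrt{14} \approx 44.0 + 52.383 i$)
$q K{\left(-13 \right)} + 271 = \left(44 + 14 i \sqrt{14}\right) 3 + 271 = \left(132 + 42 i \sqrt{14}\right) + 271 = 403 + 42 i \sqrt{14}$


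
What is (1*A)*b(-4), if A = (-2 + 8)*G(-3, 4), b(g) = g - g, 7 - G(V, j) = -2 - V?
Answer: 0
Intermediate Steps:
G(V, j) = 9 + V (G(V, j) = 7 - (-2 - V) = 7 + (2 + V) = 9 + V)
b(g) = 0
A = 36 (A = (-2 + 8)*(9 - 3) = 6*6 = 36)
(1*A)*b(-4) = (1*36)*0 = 36*0 = 0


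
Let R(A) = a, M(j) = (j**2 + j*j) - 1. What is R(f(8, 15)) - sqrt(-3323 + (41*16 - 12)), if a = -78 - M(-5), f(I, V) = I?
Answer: -127 - I*sqrt(2679) ≈ -127.0 - 51.759*I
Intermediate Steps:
M(j) = -1 + 2*j**2 (M(j) = (j**2 + j**2) - 1 = 2*j**2 - 1 = -1 + 2*j**2)
a = -127 (a = -78 - (-1 + 2*(-5)**2) = -78 - (-1 + 2*25) = -78 - (-1 + 50) = -78 - 1*49 = -78 - 49 = -127)
R(A) = -127
R(f(8, 15)) - sqrt(-3323 + (41*16 - 12)) = -127 - sqrt(-3323 + (41*16 - 12)) = -127 - sqrt(-3323 + (656 - 12)) = -127 - sqrt(-3323 + 644) = -127 - sqrt(-2679) = -127 - I*sqrt(2679)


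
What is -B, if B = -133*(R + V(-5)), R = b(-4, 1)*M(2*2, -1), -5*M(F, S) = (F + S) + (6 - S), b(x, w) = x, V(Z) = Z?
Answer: 399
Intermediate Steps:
M(F, S) = -6/5 - F/5 (M(F, S) = -((F + S) + (6 - S))/5 = -(6 + F)/5 = -6/5 - F/5)
R = 8 (R = -4*(-6/5 - 2*2/5) = -4*(-6/5 - ⅕*4) = -4*(-6/5 - ⅘) = -4*(-2) = 8)
B = -399 (B = -133*(8 - 5) = -133*3 = -399)
-B = -1*(-399) = 399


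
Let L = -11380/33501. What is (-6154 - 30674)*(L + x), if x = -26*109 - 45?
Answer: 1184152277484/11167 ≈ 1.0604e+8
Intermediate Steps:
L = -11380/33501 (L = -11380*1/33501 = -11380/33501 ≈ -0.33969)
x = -2879 (x = -2834 - 45 = -2879)
(-6154 - 30674)*(L + x) = (-6154 - 30674)*(-11380/33501 - 2879) = -36828*(-96460759/33501) = 1184152277484/11167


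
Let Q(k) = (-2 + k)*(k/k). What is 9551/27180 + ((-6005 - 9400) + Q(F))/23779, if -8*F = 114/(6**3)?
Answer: -1533206593/5170505760 ≈ -0.29653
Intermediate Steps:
F = -19/288 (F = -57/(4*(6**3)) = -57/(4*216) = -1/8*19/36 = -19/288 ≈ -0.065972)
Q(k) = -2 + k (Q(k) = (-2 + k)*1 = -2 + k)
9551/27180 + ((-6005 - 9400) + Q(F))/23779 = 9551/27180 + ((-6005 - 9400) + (-2 - 19/288))/23779 = 9551*(1/27180) + (-15405 - 595/288)*(1/23779) = 9551/27180 - 4437235/288*1/23779 = 9551/27180 - 4437235/6848352 = -1533206593/5170505760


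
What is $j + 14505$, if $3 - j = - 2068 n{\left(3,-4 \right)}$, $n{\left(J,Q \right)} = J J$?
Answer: $33120$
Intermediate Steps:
$n{\left(J,Q \right)} = J^{2}$
$j = 18615$ ($j = 3 - - 2068 \cdot 3^{2} = 3 - \left(-2068\right) 9 = 3 - -18612 = 3 + 18612 = 18615$)
$j + 14505 = 18615 + 14505 = 33120$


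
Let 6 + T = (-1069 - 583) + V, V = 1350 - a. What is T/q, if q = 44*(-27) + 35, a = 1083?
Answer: 1391/1153 ≈ 1.2064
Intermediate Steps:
V = 267 (V = 1350 - 1*1083 = 1350 - 1083 = 267)
T = -1391 (T = -6 + ((-1069 - 583) + 267) = -6 + (-1652 + 267) = -6 - 1385 = -1391)
q = -1153 (q = -1188 + 35 = -1153)
T/q = -1391/(-1153) = -1391*(-1/1153) = 1391/1153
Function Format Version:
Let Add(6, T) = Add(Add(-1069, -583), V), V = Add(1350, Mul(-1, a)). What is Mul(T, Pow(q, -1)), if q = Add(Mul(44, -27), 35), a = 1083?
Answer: Rational(1391, 1153) ≈ 1.2064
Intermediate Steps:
V = 267 (V = Add(1350, Mul(-1, 1083)) = Add(1350, -1083) = 267)
T = -1391 (T = Add(-6, Add(Add(-1069, -583), 267)) = Add(-6, Add(-1652, 267)) = Add(-6, -1385) = -1391)
q = -1153 (q = Add(-1188, 35) = -1153)
Mul(T, Pow(q, -1)) = Mul(-1391, Pow(-1153, -1)) = Mul(-1391, Rational(-1, 1153)) = Rational(1391, 1153)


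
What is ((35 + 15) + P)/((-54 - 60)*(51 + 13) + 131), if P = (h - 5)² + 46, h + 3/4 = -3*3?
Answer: -5017/114640 ≈ -0.043763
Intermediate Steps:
h = -39/4 (h = -¾ - 3*3 = -¾ - 9 = -39/4 ≈ -9.7500)
P = 4217/16 (P = (-39/4 - 5)² + 46 = (-59/4)² + 46 = 3481/16 + 46 = 4217/16 ≈ 263.56)
((35 + 15) + P)/((-54 - 60)*(51 + 13) + 131) = ((35 + 15) + 4217/16)/((-54 - 60)*(51 + 13) + 131) = (50 + 4217/16)/(-114*64 + 131) = 5017/(16*(-7296 + 131)) = (5017/16)/(-7165) = (5017/16)*(-1/7165) = -5017/114640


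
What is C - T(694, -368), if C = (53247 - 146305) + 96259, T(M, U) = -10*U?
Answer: -479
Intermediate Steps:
C = 3201 (C = -93058 + 96259 = 3201)
C - T(694, -368) = 3201 - (-10)*(-368) = 3201 - 1*3680 = 3201 - 3680 = -479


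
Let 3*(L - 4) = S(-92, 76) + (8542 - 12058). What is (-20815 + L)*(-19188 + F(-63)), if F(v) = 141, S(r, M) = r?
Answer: 419294309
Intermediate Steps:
L = -3596/3 (L = 4 + (-92 + (8542 - 12058))/3 = 4 + (-92 - 3516)/3 = 4 + (⅓)*(-3608) = 4 - 3608/3 = -3596/3 ≈ -1198.7)
(-20815 + L)*(-19188 + F(-63)) = (-20815 - 3596/3)*(-19188 + 141) = -66041/3*(-19047) = 419294309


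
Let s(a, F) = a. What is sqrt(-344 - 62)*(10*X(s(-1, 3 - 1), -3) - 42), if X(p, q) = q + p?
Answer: -82*I*sqrt(406) ≈ -1652.3*I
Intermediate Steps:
X(p, q) = p + q
sqrt(-344 - 62)*(10*X(s(-1, 3 - 1), -3) - 42) = sqrt(-344 - 62)*(10*(-1 - 3) - 42) = sqrt(-406)*(10*(-4) - 42) = (I*sqrt(406))*(-40 - 42) = (I*sqrt(406))*(-82) = -82*I*sqrt(406)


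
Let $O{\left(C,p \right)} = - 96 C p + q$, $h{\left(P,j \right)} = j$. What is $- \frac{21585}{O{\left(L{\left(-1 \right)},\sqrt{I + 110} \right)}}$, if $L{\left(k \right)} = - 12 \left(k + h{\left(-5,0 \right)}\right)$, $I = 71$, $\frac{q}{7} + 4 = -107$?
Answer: $- \frac{372701}{5324491} + \frac{552576 \sqrt{181}}{5324491} \approx 1.3262$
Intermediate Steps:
$q = -777$ ($q = -28 + 7 \left(-107\right) = -28 - 749 = -777$)
$L{\left(k \right)} = - 12 k$ ($L{\left(k \right)} = - 12 \left(k + 0\right) = - 12 k$)
$O{\left(C,p \right)} = -777 - 96 C p$ ($O{\left(C,p \right)} = - 96 C p - 777 = -777 - 96 C p$)
$- \frac{21585}{O{\left(L{\left(-1 \right)},\sqrt{I + 110} \right)}} = - \frac{21585}{-777 - 96 \left(\left(-12\right) \left(-1\right)\right) \sqrt{71 + 110}} = - \frac{21585}{-777 - 1152 \sqrt{181}}$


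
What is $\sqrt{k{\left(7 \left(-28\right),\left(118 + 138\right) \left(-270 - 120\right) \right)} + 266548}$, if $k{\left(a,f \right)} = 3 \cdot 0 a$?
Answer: $2 \sqrt{66637} \approx 516.28$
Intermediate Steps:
$k{\left(a,f \right)} = 0$ ($k{\left(a,f \right)} = 0 a = 0$)
$\sqrt{k{\left(7 \left(-28\right),\left(118 + 138\right) \left(-270 - 120\right) \right)} + 266548} = \sqrt{0 + 266548} = \sqrt{266548} = 2 \sqrt{66637}$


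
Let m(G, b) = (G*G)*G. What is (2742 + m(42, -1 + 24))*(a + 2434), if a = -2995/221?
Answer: 3161371290/17 ≈ 1.8596e+8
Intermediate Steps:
a = -2995/221 (a = -2995*1/221 = -2995/221 ≈ -13.552)
m(G, b) = G**3 (m(G, b) = G**2*G = G**3)
(2742 + m(42, -1 + 24))*(a + 2434) = (2742 + 42**3)*(-2995/221 + 2434) = (2742 + 74088)*(534919/221) = 76830*(534919/221) = 3161371290/17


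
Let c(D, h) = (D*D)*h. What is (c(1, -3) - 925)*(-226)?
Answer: 209728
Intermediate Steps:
c(D, h) = h*D² (c(D, h) = D²*h = h*D²)
(c(1, -3) - 925)*(-226) = (-3*1² - 925)*(-226) = (-3*1 - 925)*(-226) = (-3 - 925)*(-226) = -928*(-226) = 209728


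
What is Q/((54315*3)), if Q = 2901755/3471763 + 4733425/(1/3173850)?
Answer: 10431384743356202101/113141284407 ≈ 9.2198e+7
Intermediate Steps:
Q = 52156923716781010505/3471763 (Q = 2901755*(1/3471763) + 4733425/(1/3173850) = 2901755/3471763 + 4733425*3173850 = 2901755/3471763 + 15023180936250 = 52156923716781010505/3471763 ≈ 1.5023e+13)
Q/((54315*3)) = 52156923716781010505/(3471763*((54315*3))) = (52156923716781010505/3471763)/162945 = (52156923716781010505/3471763)*(1/162945) = 10431384743356202101/113141284407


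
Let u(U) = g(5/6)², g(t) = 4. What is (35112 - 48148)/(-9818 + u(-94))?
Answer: 6518/4901 ≈ 1.3299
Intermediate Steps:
u(U) = 16 (u(U) = 4² = 16)
(35112 - 48148)/(-9818 + u(-94)) = (35112 - 48148)/(-9818 + 16) = -13036/(-9802) = -13036*(-1/9802) = 6518/4901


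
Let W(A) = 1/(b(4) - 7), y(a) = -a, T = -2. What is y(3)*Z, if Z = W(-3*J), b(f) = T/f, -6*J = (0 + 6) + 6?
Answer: ⅖ ≈ 0.40000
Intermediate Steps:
J = -2 (J = -((0 + 6) + 6)/6 = -(6 + 6)/6 = -⅙*12 = -2)
b(f) = -2/f
W(A) = -2/15 (W(A) = 1/(-2/4 - 7) = 1/(-2*¼ - 7) = 1/(-½ - 7) = 1/(-15/2) = -2/15)
Z = -2/15 ≈ -0.13333
y(3)*Z = -1*3*(-2/15) = -3*(-2/15) = ⅖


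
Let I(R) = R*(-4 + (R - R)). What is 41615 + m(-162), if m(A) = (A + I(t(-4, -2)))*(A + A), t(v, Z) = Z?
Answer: 91511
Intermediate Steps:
I(R) = -4*R (I(R) = R*(-4 + 0) = R*(-4) = -4*R)
m(A) = 2*A*(8 + A) (m(A) = (A - 4*(-2))*(A + A) = (A + 8)*(2*A) = (8 + A)*(2*A) = 2*A*(8 + A))
41615 + m(-162) = 41615 + 2*(-162)*(8 - 162) = 41615 + 2*(-162)*(-154) = 41615 + 49896 = 91511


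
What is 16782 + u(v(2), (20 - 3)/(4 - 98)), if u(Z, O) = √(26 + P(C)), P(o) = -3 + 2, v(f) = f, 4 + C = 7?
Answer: 16787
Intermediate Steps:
C = 3 (C = -4 + 7 = 3)
P(o) = -1
u(Z, O) = 5 (u(Z, O) = √(26 - 1) = √25 = 5)
16782 + u(v(2), (20 - 3)/(4 - 98)) = 16782 + 5 = 16787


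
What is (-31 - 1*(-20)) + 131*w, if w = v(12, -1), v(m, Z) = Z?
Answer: -142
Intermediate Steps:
w = -1
(-31 - 1*(-20)) + 131*w = (-31 - 1*(-20)) + 131*(-1) = (-31 + 20) - 131 = -11 - 131 = -142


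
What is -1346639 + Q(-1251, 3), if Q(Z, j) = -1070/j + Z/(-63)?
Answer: -28286492/21 ≈ -1.3470e+6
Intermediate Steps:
Q(Z, j) = -1070/j - Z/63 (Q(Z, j) = -1070/j + Z*(-1/63) = -1070/j - Z/63)
-1346639 + Q(-1251, 3) = -1346639 + (-1070/3 - 1/63*(-1251)) = -1346639 + (-1070*⅓ + 139/7) = -1346639 + (-1070/3 + 139/7) = -1346639 - 7073/21 = -28286492/21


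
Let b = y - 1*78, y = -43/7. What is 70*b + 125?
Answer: -5765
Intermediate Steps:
y = -43/7 (y = -43*1/7 = -43/7 ≈ -6.1429)
b = -589/7 (b = -43/7 - 1*78 = -43/7 - 78 = -589/7 ≈ -84.143)
70*b + 125 = 70*(-589/7) + 125 = -5890 + 125 = -5765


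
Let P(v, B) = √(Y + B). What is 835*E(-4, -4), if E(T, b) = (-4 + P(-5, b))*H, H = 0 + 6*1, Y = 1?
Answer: -20040 + 5010*I*√3 ≈ -20040.0 + 8677.6*I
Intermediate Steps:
P(v, B) = √(1 + B)
H = 6 (H = 0 + 6 = 6)
E(T, b) = -24 + 6*√(1 + b) (E(T, b) = (-4 + √(1 + b))*6 = -24 + 6*√(1 + b))
835*E(-4, -4) = 835*(-24 + 6*√(1 - 4)) = 835*(-24 + 6*√(-3)) = 835*(-24 + 6*(I*√3)) = 835*(-24 + 6*I*√3) = -20040 + 5010*I*√3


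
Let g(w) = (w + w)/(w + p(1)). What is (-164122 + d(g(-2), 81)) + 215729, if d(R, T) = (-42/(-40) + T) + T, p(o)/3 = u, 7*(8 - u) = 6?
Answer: 1035401/20 ≈ 51770.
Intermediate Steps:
u = 50/7 (u = 8 - ⅐*6 = 8 - 6/7 = 50/7 ≈ 7.1429)
p(o) = 150/7 (p(o) = 3*(50/7) = 150/7)
g(w) = 2*w/(150/7 + w) (g(w) = (w + w)/(w + 150/7) = (2*w)/(150/7 + w) = 2*w/(150/7 + w))
d(R, T) = 21/20 + 2*T (d(R, T) = (-42*(-1/40) + T) + T = (21/20 + T) + T = 21/20 + 2*T)
(-164122 + d(g(-2), 81)) + 215729 = (-164122 + (21/20 + 2*81)) + 215729 = (-164122 + (21/20 + 162)) + 215729 = (-164122 + 3261/20) + 215729 = -3279179/20 + 215729 = 1035401/20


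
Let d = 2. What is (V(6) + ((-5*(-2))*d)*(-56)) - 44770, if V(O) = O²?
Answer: -45854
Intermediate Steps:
(V(6) + ((-5*(-2))*d)*(-56)) - 44770 = (6² + (-5*(-2)*2)*(-56)) - 44770 = (36 + (10*2)*(-56)) - 44770 = (36 + 20*(-56)) - 44770 = (36 - 1120) - 44770 = -1084 - 44770 = -45854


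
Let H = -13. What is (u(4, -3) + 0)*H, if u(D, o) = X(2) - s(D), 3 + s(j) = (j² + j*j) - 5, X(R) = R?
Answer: 286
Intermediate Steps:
s(j) = -8 + 2*j² (s(j) = -3 + ((j² + j*j) - 5) = -3 + ((j² + j²) - 5) = -3 + (2*j² - 5) = -3 + (-5 + 2*j²) = -8 + 2*j²)
u(D, o) = 10 - 2*D² (u(D, o) = 2 - (-8 + 2*D²) = 2 + (8 - 2*D²) = 10 - 2*D²)
(u(4, -3) + 0)*H = ((10 - 2*4²) + 0)*(-13) = ((10 - 2*16) + 0)*(-13) = ((10 - 32) + 0)*(-13) = (-22 + 0)*(-13) = -22*(-13) = 286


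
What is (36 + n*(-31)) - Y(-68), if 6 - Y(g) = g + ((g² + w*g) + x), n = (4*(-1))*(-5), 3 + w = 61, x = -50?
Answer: -28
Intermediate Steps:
w = 58 (w = -3 + 61 = 58)
n = 20 (n = -4*(-5) = 20)
Y(g) = 56 - g² - 59*g (Y(g) = 6 - (g + ((g² + 58*g) - 50)) = 6 - (g + (-50 + g² + 58*g)) = 6 - (-50 + g² + 59*g) = 6 + (50 - g² - 59*g) = 56 - g² - 59*g)
(36 + n*(-31)) - Y(-68) = (36 + 20*(-31)) - (56 - 1*(-68)² - 59*(-68)) = (36 - 620) - (56 - 1*4624 + 4012) = -584 - (56 - 4624 + 4012) = -584 - 1*(-556) = -584 + 556 = -28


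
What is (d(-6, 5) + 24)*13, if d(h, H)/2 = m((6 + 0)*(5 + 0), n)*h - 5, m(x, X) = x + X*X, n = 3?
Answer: -5902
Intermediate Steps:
m(x, X) = x + X²
d(h, H) = -10 + 78*h (d(h, H) = 2*(((6 + 0)*(5 + 0) + 3²)*h - 5) = 2*((6*5 + 9)*h - 5) = 2*((30 + 9)*h - 5) = 2*(39*h - 5) = 2*(-5 + 39*h) = -10 + 78*h)
(d(-6, 5) + 24)*13 = ((-10 + 78*(-6)) + 24)*13 = ((-10 - 468) + 24)*13 = (-478 + 24)*13 = -454*13 = -5902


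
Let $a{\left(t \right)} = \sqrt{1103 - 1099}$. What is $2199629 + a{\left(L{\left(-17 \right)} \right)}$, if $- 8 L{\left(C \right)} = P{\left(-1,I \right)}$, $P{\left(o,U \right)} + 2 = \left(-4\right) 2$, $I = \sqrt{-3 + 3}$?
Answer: $2199631$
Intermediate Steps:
$I = 0$ ($I = \sqrt{0} = 0$)
$P{\left(o,U \right)} = -10$ ($P{\left(o,U \right)} = -2 - 8 = -10$)
$L{\left(C \right)} = \frac{5}{4}$ ($L{\left(C \right)} = \left(- \frac{1}{8}\right) \left(-10\right) = \frac{5}{4}$)
$a{\left(t \right)} = 2$ ($a{\left(t \right)} = \sqrt{4} = 2$)
$2199629 + a{\left(L{\left(-17 \right)} \right)} = 2199629 + 2 = 2199631$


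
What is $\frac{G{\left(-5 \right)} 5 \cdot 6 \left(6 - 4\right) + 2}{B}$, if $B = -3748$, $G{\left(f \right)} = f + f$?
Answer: $\frac{299}{1874} \approx 0.15955$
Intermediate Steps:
$G{\left(f \right)} = 2 f$
$\frac{G{\left(-5 \right)} 5 \cdot 6 \left(6 - 4\right) + 2}{B} = \frac{2 \left(-5\right) 5 \cdot 6 \left(6 - 4\right) + 2}{-3748} = \left(- 10 \cdot 30 \cdot 2 + 2\right) \left(- \frac{1}{3748}\right) = \left(\left(-10\right) 60 + 2\right) \left(- \frac{1}{3748}\right) = \left(-600 + 2\right) \left(- \frac{1}{3748}\right) = \left(-598\right) \left(- \frac{1}{3748}\right) = \frac{299}{1874}$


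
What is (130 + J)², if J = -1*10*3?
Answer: 10000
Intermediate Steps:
J = -30 (J = -10*3 = -30)
(130 + J)² = (130 - 30)² = 100² = 10000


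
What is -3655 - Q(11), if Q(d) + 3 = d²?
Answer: -3773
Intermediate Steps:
Q(d) = -3 + d²
-3655 - Q(11) = -3655 - (-3 + 11²) = -3655 - (-3 + 121) = -3655 - 1*118 = -3655 - 118 = -3773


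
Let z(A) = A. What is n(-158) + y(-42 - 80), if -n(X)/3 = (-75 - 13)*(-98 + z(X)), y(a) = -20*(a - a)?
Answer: -67584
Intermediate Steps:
y(a) = 0 (y(a) = -20*0 = 0)
n(X) = -25872 + 264*X (n(X) = -3*(-75 - 13)*(-98 + X) = -(-264)*(-98 + X) = -3*(8624 - 88*X) = -25872 + 264*X)
n(-158) + y(-42 - 80) = (-25872 + 264*(-158)) + 0 = (-25872 - 41712) + 0 = -67584 + 0 = -67584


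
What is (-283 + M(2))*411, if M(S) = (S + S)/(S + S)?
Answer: -115902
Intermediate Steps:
M(S) = 1 (M(S) = (2*S)/((2*S)) = (2*S)*(1/(2*S)) = 1)
(-283 + M(2))*411 = (-283 + 1)*411 = -282*411 = -115902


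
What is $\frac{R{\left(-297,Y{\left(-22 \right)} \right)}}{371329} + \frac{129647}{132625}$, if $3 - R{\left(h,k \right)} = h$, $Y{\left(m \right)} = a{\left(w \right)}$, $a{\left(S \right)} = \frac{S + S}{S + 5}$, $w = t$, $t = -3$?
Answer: $\frac{48181478363}{49247508625} \approx 0.97835$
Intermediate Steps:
$w = -3$
$a{\left(S \right)} = \frac{2 S}{5 + S}$
$Y{\left(m \right)} = -3$ ($Y{\left(m \right)} = 2 \left(-3\right) \frac{1}{5 - 3} = 2 \left(-3\right) \frac{1}{2} = -3$)
$R{\left(h,k \right)} = 3 - h$
$\frac{R{\left(-297,Y{\left(-22 \right)} \right)}}{371329} + \frac{129647}{132625} = \frac{3 - -297}{371329} + \frac{129647}{132625} = \left(3 + 297\right) \frac{1}{371329} + 129647 \cdot \frac{1}{132625} = 300 \cdot \frac{1}{371329} + \frac{129647}{132625} = \frac{300}{371329} + \frac{129647}{132625} = \frac{48181478363}{49247508625}$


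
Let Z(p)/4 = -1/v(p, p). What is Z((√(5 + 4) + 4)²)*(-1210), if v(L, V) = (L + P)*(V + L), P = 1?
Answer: 242/245 ≈ 0.98775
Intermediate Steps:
v(L, V) = (1 + L)*(L + V) (v(L, V) = (L + 1)*(V + L) = (1 + L)*(L + V))
Z(p) = -4/(2*p + 2*p²) (Z(p) = 4*(-1/(p + p + p² + p*p)) = 4*(-1/(p + p + p² + p²)) = 4*(-1/(2*p + 2*p²)) = -4/(2*p + 2*p²))
Z((√(5 + 4) + 4)²)*(-1210) = -2/(((√(5 + 4) + 4)²)*(1 + (√(5 + 4) + 4)²))*(-1210) = -2/(((√9 + 4)²)*(1 + (√9 + 4)²))*(-1210) = -2/(((3 + 4)²)*(1 + (3 + 4)²))*(-1210) = -2/((7²)*(1 + 7²))*(-1210) = -2/(49*(1 + 49))*(-1210) = -2*1/49/50*(-1210) = -2*1/49*1/50*(-1210) = -1/1225*(-1210) = 242/245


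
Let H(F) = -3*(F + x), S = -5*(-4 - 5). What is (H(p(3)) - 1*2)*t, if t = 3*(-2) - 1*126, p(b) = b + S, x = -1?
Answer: 18876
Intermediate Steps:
S = 45 (S = -5*(-9) = 45)
p(b) = 45 + b (p(b) = b + 45 = 45 + b)
t = -132 (t = -6 - 126 = -132)
H(F) = 3 - 3*F (H(F) = -3*(F - 1) = -3*(-1 + F) = 3 - 3*F)
(H(p(3)) - 1*2)*t = ((3 - 3*(45 + 3)) - 1*2)*(-132) = ((3 - 3*48) - 2)*(-132) = ((3 - 144) - 2)*(-132) = (-141 - 2)*(-132) = -143*(-132) = 18876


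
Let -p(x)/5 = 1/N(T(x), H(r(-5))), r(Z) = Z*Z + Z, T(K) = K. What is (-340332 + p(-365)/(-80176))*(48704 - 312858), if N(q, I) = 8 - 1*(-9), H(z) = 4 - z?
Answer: 61266530694835103/681496 ≈ 8.9900e+10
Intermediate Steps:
r(Z) = Z + Z² (r(Z) = Z² + Z = Z + Z²)
N(q, I) = 17 (N(q, I) = 8 + 9 = 17)
p(x) = -5/17
(-340332 + p(-365)/(-80176))*(48704 - 312858) = (-340332 - 5/17/(-80176))*(48704 - 312858) = (-340332 - 5/17*(-1/80176))*(-264154) = (-340332 + 5/1362992)*(-264154) = -463869793339/1362992*(-264154) = 61266530694835103/681496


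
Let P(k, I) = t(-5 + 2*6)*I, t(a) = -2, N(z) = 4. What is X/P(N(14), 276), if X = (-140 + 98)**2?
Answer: -147/46 ≈ -3.1957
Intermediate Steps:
P(k, I) = -2*I
X = 1764 (X = (-42)**2 = 1764)
X/P(N(14), 276) = 1764/((-2*276)) = 1764/(-552) = 1764*(-1/552) = -147/46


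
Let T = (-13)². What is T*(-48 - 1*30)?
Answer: -13182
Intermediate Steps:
T = 169
T*(-48 - 1*30) = 169*(-48 - 1*30) = 169*(-48 - 30) = 169*(-78) = -13182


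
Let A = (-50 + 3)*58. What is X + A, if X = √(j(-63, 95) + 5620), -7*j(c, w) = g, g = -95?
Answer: -2726 + √276045/7 ≈ -2650.9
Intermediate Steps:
j(c, w) = 95/7 (j(c, w) = -⅐*(-95) = 95/7)
A = -2726 (A = -47*58 = -2726)
X = √276045/7 (X = √(95/7 + 5620) = √(39435/7) = √276045/7 ≈ 75.057)
X + A = √276045/7 - 2726 = -2726 + √276045/7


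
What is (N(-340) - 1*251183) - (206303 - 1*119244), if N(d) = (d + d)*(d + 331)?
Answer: -332122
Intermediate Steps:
N(d) = 2*d*(331 + d) (N(d) = (2*d)*(331 + d) = 2*d*(331 + d))
(N(-340) - 1*251183) - (206303 - 1*119244) = (2*(-340)*(331 - 340) - 1*251183) - (206303 - 1*119244) = (2*(-340)*(-9) - 251183) - (206303 - 119244) = (6120 - 251183) - 1*87059 = -245063 - 87059 = -332122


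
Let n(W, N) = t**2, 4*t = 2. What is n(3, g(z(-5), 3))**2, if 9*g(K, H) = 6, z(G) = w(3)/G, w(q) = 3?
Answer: 1/16 ≈ 0.062500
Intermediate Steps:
t = 1/2 (t = (1/4)*2 = 1/2 ≈ 0.50000)
z(G) = 3/G
g(K, H) = 2/3 (g(K, H) = (1/9)*6 = 2/3)
n(W, N) = 1/4 (n(W, N) = (1/2)**2 = 1/4)
n(3, g(z(-5), 3))**2 = (1/4)**2 = 1/16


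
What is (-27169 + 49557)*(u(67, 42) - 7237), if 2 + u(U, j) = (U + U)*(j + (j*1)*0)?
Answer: -36067068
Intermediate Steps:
u(U, j) = -2 + 2*U*j (u(U, j) = -2 + (U + U)*(j + (j*1)*0) = -2 + (2*U)*(j + j*0) = -2 + (2*U)*(j + 0) = -2 + (2*U)*j = -2 + 2*U*j)
(-27169 + 49557)*(u(67, 42) - 7237) = (-27169 + 49557)*((-2 + 2*67*42) - 7237) = 22388*((-2 + 5628) - 7237) = 22388*(5626 - 7237) = 22388*(-1611) = -36067068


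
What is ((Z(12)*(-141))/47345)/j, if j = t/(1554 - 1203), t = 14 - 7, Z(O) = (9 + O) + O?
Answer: -1633203/331415 ≈ -4.9280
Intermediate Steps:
Z(O) = 9 + 2*O
t = 7
j = 7/351 (j = 7/(1554 - 1203) = 7/351 ≈ 0.019943)
((Z(12)*(-141))/47345)/j = (((9 + 2*12)*(-141))/47345)/(7/351) = (((9 + 24)*(-141))*(1/47345))*(351/7) = ((33*(-141))*(1/47345))*(351/7) = -4653*1/47345*(351/7) = -4653/47345*351/7 = -1633203/331415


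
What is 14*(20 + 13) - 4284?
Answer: -3822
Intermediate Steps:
14*(20 + 13) - 4284 = 14*33 - 4284 = 462 - 4284 = -3822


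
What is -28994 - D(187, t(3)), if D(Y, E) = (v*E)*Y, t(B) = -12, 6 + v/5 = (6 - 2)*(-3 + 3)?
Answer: -96314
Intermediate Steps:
v = -30 (v = -30 + 5*((6 - 2)*(-3 + 3)) = -30 + 5*(4*0) = -30 + 5*0 = -30 + 0 = -30)
D(Y, E) = -30*E*Y (D(Y, E) = (-30*E)*Y = -30*E*Y)
-28994 - D(187, t(3)) = -28994 - (-30)*(-12)*187 = -28994 - 1*67320 = -28994 - 67320 = -96314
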